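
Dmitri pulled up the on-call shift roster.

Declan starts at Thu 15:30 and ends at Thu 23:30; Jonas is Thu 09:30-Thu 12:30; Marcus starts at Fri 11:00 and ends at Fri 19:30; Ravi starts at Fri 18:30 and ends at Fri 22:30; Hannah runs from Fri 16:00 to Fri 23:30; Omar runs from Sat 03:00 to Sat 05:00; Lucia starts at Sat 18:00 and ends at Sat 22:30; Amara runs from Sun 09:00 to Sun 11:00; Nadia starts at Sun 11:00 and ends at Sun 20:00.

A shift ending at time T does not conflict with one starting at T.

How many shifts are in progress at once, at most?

Walk through starts and ends in time order (an end at T is processed before a start at T):
Thu 09:30 start Jonas → 1
Thu 12:30 end Jonas → 0
Thu 15:30 start Declan → 1
Thu 23:30 end Declan → 0
Fri 11:00 start Marcus → 1
Fri 16:00 start Hannah → 2
Fri 18:30 start Ravi → 3
Fri 19:30 end Marcus → 2
Fri 22:30 end Ravi → 1
Fri 23:30 end Hannah → 0
Sat 03:00 start Omar → 1
Sat 05:00 end Omar → 0
Sat 18:00 start Lucia → 1
Sat 22:30 end Lucia → 0
Sun 09:00 start Amara → 1
Sun 11:00 end Amara → 0
Sun 11:00 start Nadia → 1
Sun 20:00 end Nadia → 0
Peak is 3, at Fri 18:30 (Hannah, Marcus, Ravi).

3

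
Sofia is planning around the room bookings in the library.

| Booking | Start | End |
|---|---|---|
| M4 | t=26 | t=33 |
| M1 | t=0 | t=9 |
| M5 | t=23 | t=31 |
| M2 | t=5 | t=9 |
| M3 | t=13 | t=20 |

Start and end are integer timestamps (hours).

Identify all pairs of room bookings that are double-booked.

Check each pair: they overlap iff neither finishes before the other starts.
Sorted by start: M1, M2, M3, M5, M4.
M2 starts before M1 ends → M1 and M2 overlap.
M3 starts after M1 ends, so nothing later overlaps M1 either.
M3 starts after M2 ends, so nothing later overlaps M2 either.
M5 starts after M3 ends, so nothing later overlaps M3 either.
M4 starts before M5 ends → M5 and M4 overlap.

M1 & M2, M4 & M5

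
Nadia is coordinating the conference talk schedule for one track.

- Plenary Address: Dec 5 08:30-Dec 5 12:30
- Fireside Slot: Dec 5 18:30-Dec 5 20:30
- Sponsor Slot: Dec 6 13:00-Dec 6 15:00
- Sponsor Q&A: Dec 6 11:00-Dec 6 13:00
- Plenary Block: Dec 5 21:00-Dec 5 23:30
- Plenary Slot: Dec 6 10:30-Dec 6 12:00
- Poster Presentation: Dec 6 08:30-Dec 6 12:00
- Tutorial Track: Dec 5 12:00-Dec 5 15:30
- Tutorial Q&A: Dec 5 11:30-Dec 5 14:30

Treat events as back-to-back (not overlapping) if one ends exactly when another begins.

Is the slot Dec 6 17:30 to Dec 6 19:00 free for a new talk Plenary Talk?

Yes — the slot is free

Plenary Address: ends Dec 5 12:30 at or before Plenary Talk starts Dec 6 17:30 → clear.
Tutorial Q&A: ends Dec 5 14:30 at or before Plenary Talk starts Dec 6 17:30 → clear.
Tutorial Track: ends Dec 5 15:30 at or before Plenary Talk starts Dec 6 17:30 → clear.
Fireside Slot: ends Dec 5 20:30 at or before Plenary Talk starts Dec 6 17:30 → clear.
Plenary Block: ends Dec 5 23:30 at or before Plenary Talk starts Dec 6 17:30 → clear.
Poster Presentation: ends Dec 6 12:00 at or before Plenary Talk starts Dec 6 17:30 → clear.
Plenary Slot: ends Dec 6 12:00 at or before Plenary Talk starts Dec 6 17:30 → clear.
Sponsor Q&A: ends Dec 6 13:00 at or before Plenary Talk starts Dec 6 17:30 → clear.
Sponsor Slot: ends Dec 6 15:00 at or before Plenary Talk starts Dec 6 17:30 → clear.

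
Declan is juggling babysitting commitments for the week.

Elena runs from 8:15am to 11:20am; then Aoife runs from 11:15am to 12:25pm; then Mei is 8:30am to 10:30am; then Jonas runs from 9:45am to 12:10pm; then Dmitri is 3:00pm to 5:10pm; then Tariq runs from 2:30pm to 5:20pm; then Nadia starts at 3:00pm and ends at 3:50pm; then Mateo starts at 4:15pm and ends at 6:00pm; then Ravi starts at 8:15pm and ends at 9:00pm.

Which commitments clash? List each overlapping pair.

Aoife & Elena, Aoife & Jonas, Dmitri & Mateo, Dmitri & Nadia, Dmitri & Tariq, Elena & Jonas, Elena & Mei, Jonas & Mei, Mateo & Tariq, Nadia & Tariq

Sorted by start: Elena, Mei, Jonas, Aoife, Tariq, Dmitri, Nadia, Mateo, Ravi.
Mei starts before Elena ends → Elena and Mei overlap.
Jonas starts before Elena ends → Elena and Jonas overlap.
Aoife starts before Elena ends → Elena and Aoife overlap.
Tariq starts after Elena ends, so nothing later overlaps Elena either.
Jonas starts before Mei ends → Mei and Jonas overlap.
Aoife starts after Mei ends, so nothing later overlaps Mei either.
Aoife starts before Jonas ends → Jonas and Aoife overlap.
Tariq starts after Jonas ends, so nothing later overlaps Jonas either.
Tariq starts after Aoife ends, so nothing later overlaps Aoife either.
Dmitri starts before Tariq ends → Tariq and Dmitri overlap.
Nadia starts before Tariq ends → Tariq and Nadia overlap.
Mateo starts before Tariq ends → Tariq and Mateo overlap.
Ravi starts after Tariq ends.
Nadia starts before Dmitri ends → Dmitri and Nadia overlap.
Mateo starts before Dmitri ends → Dmitri and Mateo overlap.
Ravi starts after Dmitri ends.
Mateo starts after Nadia ends, so nothing later overlaps Nadia either.
Ravi starts after Mateo ends.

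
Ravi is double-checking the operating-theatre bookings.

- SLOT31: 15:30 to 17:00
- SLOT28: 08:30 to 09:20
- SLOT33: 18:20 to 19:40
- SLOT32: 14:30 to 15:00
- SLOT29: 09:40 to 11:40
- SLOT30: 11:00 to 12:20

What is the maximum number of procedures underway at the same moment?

2

Sweep the timeline, counting +1 at each start and −1 at each end (ends before starts at a tie):
08:30 start SLOT28 → 1
09:20 end SLOT28 → 0
09:40 start SLOT29 → 1
11:00 start SLOT30 → 2
11:40 end SLOT29 → 1
12:20 end SLOT30 → 0
14:30 start SLOT32 → 1
15:00 end SLOT32 → 0
15:30 start SLOT31 → 1
17:00 end SLOT31 → 0
18:20 start SLOT33 → 1
19:40 end SLOT33 → 0
Peak is 2, at 11:00 (SLOT29, SLOT30).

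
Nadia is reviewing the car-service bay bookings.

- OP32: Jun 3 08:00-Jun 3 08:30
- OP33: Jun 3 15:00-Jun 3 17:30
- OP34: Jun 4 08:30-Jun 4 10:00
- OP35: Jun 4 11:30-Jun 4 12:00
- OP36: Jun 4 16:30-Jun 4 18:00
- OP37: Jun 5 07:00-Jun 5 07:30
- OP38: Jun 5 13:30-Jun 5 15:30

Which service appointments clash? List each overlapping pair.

Two intervals overlap when each starts before the other ends.
Sorted by start: OP32, OP33, OP34, OP35, OP36, OP37, OP38.
OP33 starts after OP32 ends; OP32 is clear from here.
OP34 starts after OP33 ends; OP33 is clear from here.
OP35 starts after OP34 ends; OP34 is clear from here.
OP36 starts after OP35 ends; OP35 is clear from here.
OP37 starts after OP36 ends; OP36 is clear from here.
OP38 starts after OP37 ends.

no conflicts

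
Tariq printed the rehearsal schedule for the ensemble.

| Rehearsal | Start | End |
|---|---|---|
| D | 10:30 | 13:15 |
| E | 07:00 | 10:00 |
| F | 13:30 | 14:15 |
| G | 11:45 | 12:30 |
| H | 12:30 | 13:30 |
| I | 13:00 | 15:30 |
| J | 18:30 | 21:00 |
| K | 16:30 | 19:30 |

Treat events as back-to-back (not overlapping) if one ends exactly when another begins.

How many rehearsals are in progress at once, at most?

3

Sort all start/end points and keep a running count:
07:00 start E → 1
10:00 end E → 0
10:30 start D → 1
11:45 start G → 2
12:30 end G → 1
12:30 start H → 2
13:00 start I → 3
13:15 end D → 2
13:30 end H → 1
13:30 start F → 2
14:15 end F → 1
15:30 end I → 0
16:30 start K → 1
18:30 start J → 2
19:30 end K → 1
21:00 end J → 0
Peak is 3, at 13:00 (D, H, I).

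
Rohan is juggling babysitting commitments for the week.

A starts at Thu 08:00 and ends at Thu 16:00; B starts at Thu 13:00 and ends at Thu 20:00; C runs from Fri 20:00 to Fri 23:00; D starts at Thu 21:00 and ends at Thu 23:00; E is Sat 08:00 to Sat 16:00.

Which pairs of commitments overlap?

A & B

Check each pair: they overlap iff neither finishes before the other starts.
Sorted by start: A, B, D, C, E.
B starts before A ends → A and B overlap.
D starts after A ends, so A has no further overlaps.
D starts after B ends, so B has no further overlaps.
C starts after D ends, so D has no further overlaps.
E starts after C ends.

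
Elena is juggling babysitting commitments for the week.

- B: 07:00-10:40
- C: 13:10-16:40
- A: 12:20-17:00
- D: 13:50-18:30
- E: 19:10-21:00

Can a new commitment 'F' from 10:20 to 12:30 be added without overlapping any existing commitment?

B: starts 07:00 before F ends 12:30, and ends 10:40 after F starts 10:20 → overlap.
A: starts 12:20 before F ends 12:30, and ends 17:00 after F starts 10:20 → overlap.
C: starts 13:10 at or after F ends 12:30 → clear.
D: starts 13:50 at or after F ends 12:30 → clear.
E: starts 19:10 at or after F ends 12:30 → clear.
F overlaps A, B.

No — it overlaps A, B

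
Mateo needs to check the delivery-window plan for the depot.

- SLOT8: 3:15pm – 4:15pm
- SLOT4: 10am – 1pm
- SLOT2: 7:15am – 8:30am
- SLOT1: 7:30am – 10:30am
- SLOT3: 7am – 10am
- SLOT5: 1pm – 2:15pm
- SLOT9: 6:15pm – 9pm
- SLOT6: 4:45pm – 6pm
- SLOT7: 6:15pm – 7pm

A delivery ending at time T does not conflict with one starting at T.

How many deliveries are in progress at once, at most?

3

Sort all start/end points and keep a running count:
7am start SLOT3 → 1
7:15am start SLOT2 → 2
7:30am start SLOT1 → 3
8:30am end SLOT2 → 2
10am end SLOT3 → 1
10am start SLOT4 → 2
10:30am end SLOT1 → 1
1pm end SLOT4 → 0
1pm start SLOT5 → 1
2:15pm end SLOT5 → 0
3:15pm start SLOT8 → 1
4:15pm end SLOT8 → 0
4:45pm start SLOT6 → 1
6pm end SLOT6 → 0
6:15pm start SLOT7 → 1
6:15pm start SLOT9 → 2
7pm end SLOT7 → 1
9pm end SLOT9 → 0
Peak is 3, at 7:30am (SLOT1, SLOT2, SLOT3).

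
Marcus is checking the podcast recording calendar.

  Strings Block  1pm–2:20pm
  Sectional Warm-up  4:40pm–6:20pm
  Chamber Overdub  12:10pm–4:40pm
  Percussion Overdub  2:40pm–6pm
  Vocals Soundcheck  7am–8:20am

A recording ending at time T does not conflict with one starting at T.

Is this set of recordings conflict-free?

No

Two intervals overlap when each starts before the other ends.
Sorted by start: Vocals Soundcheck, Chamber Overdub, Strings Block, Percussion Overdub, Sectional Warm-up.
Chamber Overdub starts after Vocals Soundcheck ends, so nothing later overlaps Vocals Soundcheck either.
Strings Block starts before Chamber Overdub ends → Chamber Overdub and Strings Block overlap.
That's a conflict, so the schedule is not conflict-free.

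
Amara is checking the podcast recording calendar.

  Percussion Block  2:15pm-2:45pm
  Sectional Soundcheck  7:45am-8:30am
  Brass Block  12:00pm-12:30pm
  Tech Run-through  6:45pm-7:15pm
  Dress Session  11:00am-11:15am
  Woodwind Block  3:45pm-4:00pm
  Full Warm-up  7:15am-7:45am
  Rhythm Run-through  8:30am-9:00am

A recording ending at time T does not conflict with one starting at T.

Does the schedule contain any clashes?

No

Sorted by start: Full Warm-up, Sectional Soundcheck, Rhythm Run-through, Dress Session, Brass Block, Percussion Block, Woodwind Block, Tech Run-through.
Sectional Soundcheck starts exactly when Full Warm-up ends (back-to-back, no overlap) — done with Full Warm-up.
Rhythm Run-through starts exactly when Sectional Soundcheck ends (back-to-back, no overlap) — done with Sectional Soundcheck.
Dress Session starts after Rhythm Run-through ends — done with Rhythm Run-through.
Brass Block starts after Dress Session ends — done with Dress Session.
Percussion Block starts after Brass Block ends — done with Brass Block.
Woodwind Block starts after Percussion Block ends — done with Percussion Block.
Tech Run-through starts after Woodwind Block ends.
Every pair is clear; the schedule has no overlaps.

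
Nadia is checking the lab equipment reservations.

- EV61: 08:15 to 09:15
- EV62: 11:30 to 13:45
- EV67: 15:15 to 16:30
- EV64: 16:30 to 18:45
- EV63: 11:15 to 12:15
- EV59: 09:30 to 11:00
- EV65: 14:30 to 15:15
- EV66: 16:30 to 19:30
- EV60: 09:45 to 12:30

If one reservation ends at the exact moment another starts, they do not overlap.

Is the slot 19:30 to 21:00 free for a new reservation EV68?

EV61: ends 09:15 at or before EV68 starts 19:30 → clear.
EV59: ends 11:00 at or before EV68 starts 19:30 → clear.
EV60: ends 12:30 at or before EV68 starts 19:30 → clear.
EV63: ends 12:15 at or before EV68 starts 19:30 → clear.
EV62: ends 13:45 at or before EV68 starts 19:30 → clear.
EV65: ends 15:15 at or before EV68 starts 19:30 → clear.
EV67: ends 16:30 at or before EV68 starts 19:30 → clear.
EV64: ends 18:45 at or before EV68 starts 19:30 → clear.
EV66: ends 19:30 at or before EV68 starts 19:30 → clear.

Yes — the slot is free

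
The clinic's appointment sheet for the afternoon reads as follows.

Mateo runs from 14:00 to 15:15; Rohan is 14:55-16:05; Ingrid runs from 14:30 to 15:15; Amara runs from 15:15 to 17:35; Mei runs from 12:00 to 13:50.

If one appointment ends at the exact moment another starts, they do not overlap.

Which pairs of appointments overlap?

Sorted by start: Mei, Mateo, Ingrid, Rohan, Amara.
Mateo starts after Mei ends; Mei is clear from here.
Ingrid starts before Mateo ends → Mateo and Ingrid overlap.
Rohan starts before Mateo ends → Mateo and Rohan overlap.
Amara starts exactly when Mateo ends (back-to-back, no overlap).
Rohan starts before Ingrid ends → Ingrid and Rohan overlap.
Amara starts exactly when Ingrid ends (back-to-back, no overlap).
Amara starts before Rohan ends → Rohan and Amara overlap.

Amara & Rohan, Ingrid & Mateo, Ingrid & Rohan, Mateo & Rohan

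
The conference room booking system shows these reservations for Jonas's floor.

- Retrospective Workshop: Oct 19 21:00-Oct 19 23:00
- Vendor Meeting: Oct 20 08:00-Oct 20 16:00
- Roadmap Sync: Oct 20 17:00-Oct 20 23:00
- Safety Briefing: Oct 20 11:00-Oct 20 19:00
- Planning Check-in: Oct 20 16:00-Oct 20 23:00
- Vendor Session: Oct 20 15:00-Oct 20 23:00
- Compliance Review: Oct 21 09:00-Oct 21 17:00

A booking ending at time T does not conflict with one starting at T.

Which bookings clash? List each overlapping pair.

Two intervals overlap when each starts before the other ends.
Sorted by start: Retrospective Workshop, Vendor Meeting, Safety Briefing, Vendor Session, Planning Check-in, Roadmap Sync, Compliance Review.
Vendor Meeting starts after Retrospective Workshop ends, so Retrospective Workshop has no further overlaps.
Safety Briefing starts before Vendor Meeting ends → Vendor Meeting and Safety Briefing overlap.
Vendor Session starts before Vendor Meeting ends → Vendor Meeting and Vendor Session overlap.
Planning Check-in starts exactly when Vendor Meeting ends (back-to-back, no overlap), so Vendor Meeting has no further overlaps.
Vendor Session starts before Safety Briefing ends → Safety Briefing and Vendor Session overlap.
Planning Check-in starts before Safety Briefing ends → Safety Briefing and Planning Check-in overlap.
Roadmap Sync starts before Safety Briefing ends → Safety Briefing and Roadmap Sync overlap.
Compliance Review starts after Safety Briefing ends.
Planning Check-in starts before Vendor Session ends → Vendor Session and Planning Check-in overlap.
Roadmap Sync starts before Vendor Session ends → Vendor Session and Roadmap Sync overlap.
Compliance Review starts after Vendor Session ends.
Roadmap Sync starts before Planning Check-in ends → Planning Check-in and Roadmap Sync overlap.
Compliance Review starts after Planning Check-in ends.
Compliance Review starts after Roadmap Sync ends.

Planning Check-in & Roadmap Sync, Planning Check-in & Safety Briefing, Planning Check-in & Vendor Session, Roadmap Sync & Safety Briefing, Roadmap Sync & Vendor Session, Safety Briefing & Vendor Meeting, Safety Briefing & Vendor Session, Vendor Meeting & Vendor Session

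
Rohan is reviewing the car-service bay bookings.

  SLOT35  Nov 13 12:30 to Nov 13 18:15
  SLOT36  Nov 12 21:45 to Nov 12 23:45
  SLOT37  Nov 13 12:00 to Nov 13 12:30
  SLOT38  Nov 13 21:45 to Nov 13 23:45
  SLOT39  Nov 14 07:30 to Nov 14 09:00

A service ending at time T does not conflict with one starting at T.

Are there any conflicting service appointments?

Two intervals overlap when each starts before the other ends.
Sorted by start: SLOT36, SLOT37, SLOT35, SLOT38, SLOT39.
SLOT37 starts after SLOT36 ends, so SLOT36 has no further overlaps.
SLOT35 starts exactly when SLOT37 ends (back-to-back, no overlap), so SLOT37 has no further overlaps.
SLOT38 starts after SLOT35 ends, so SLOT35 has no further overlaps.
SLOT39 starts after SLOT38 ends.
Every pair is clear; the schedule has no overlaps.

No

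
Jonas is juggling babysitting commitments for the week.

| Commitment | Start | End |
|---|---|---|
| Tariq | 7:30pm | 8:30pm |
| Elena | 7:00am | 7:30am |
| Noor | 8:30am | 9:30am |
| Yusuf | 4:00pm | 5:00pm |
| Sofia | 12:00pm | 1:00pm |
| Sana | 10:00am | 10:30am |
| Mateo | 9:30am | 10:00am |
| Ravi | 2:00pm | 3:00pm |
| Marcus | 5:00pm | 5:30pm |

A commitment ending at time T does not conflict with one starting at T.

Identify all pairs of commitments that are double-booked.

no conflicts

Sorted by start: Elena, Noor, Mateo, Sana, Sofia, Ravi, Yusuf, Marcus, Tariq.
Noor starts after Elena ends — done with Elena.
Mateo starts exactly when Noor ends (back-to-back, no overlap) — done with Noor.
Sana starts exactly when Mateo ends (back-to-back, no overlap) — done with Mateo.
Sofia starts after Sana ends — done with Sana.
Ravi starts after Sofia ends — done with Sofia.
Yusuf starts after Ravi ends — done with Ravi.
Marcus starts exactly when Yusuf ends (back-to-back, no overlap) — done with Yusuf.
Tariq starts after Marcus ends.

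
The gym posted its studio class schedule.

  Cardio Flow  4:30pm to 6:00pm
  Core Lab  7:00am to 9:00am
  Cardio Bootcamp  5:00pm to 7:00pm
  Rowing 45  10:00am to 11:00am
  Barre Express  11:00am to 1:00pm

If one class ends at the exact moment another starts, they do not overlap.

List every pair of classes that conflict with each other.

Sorted by start: Core Lab, Rowing 45, Barre Express, Cardio Flow, Cardio Bootcamp.
Rowing 45 starts after Core Lab ends, so nothing later overlaps Core Lab either.
Barre Express starts exactly when Rowing 45 ends (back-to-back, no overlap), so nothing later overlaps Rowing 45 either.
Cardio Flow starts after Barre Express ends, so nothing later overlaps Barre Express either.
Cardio Bootcamp starts before Cardio Flow ends → Cardio Flow and Cardio Bootcamp overlap.

Cardio Bootcamp & Cardio Flow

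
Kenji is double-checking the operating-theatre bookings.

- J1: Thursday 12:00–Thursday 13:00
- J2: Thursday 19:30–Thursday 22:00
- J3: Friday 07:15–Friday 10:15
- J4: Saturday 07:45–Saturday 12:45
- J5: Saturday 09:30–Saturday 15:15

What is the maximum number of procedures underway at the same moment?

Walk through starts and ends in time order (an end at T is processed before a start at T):
Thursday 12:00 start J1 → 1
Thursday 13:00 end J1 → 0
Thursday 19:30 start J2 → 1
Thursday 22:00 end J2 → 0
Friday 07:15 start J3 → 1
Friday 10:15 end J3 → 0
Saturday 07:45 start J4 → 1
Saturday 09:30 start J5 → 2
Saturday 12:45 end J4 → 1
Saturday 15:15 end J5 → 0
Peak is 2, at Saturday 09:30 (J4, J5).

2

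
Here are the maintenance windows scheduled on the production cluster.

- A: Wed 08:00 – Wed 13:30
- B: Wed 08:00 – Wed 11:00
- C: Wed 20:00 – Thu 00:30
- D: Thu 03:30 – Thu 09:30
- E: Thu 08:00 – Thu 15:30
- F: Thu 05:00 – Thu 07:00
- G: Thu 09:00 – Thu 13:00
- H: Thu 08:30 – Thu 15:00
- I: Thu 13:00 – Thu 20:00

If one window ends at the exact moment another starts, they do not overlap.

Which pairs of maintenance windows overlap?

A & B, D & E, D & F, D & G, D & H, E & G, E & H, E & I, G & H, H & I

Two intervals overlap when each starts before the other ends.
Sorted by start: A, B, C, D, F, E, H, G, I.
B starts before A ends → A and B overlap.
C starts after A ends — done with A.
C starts after B ends — done with B.
D starts after C ends — done with C.
F starts before D ends → D and F overlap.
E starts before D ends → D and E overlap.
H starts before D ends → D and H overlap.
G starts before D ends → D and G overlap.
I starts after D ends.
E starts after F ends — done with F.
H starts before E ends → E and H overlap.
G starts before E ends → E and G overlap.
I starts before E ends → E and I overlap.
G starts before H ends → H and G overlap.
I starts before H ends → H and I overlap.
I starts exactly when G ends (back-to-back, no overlap).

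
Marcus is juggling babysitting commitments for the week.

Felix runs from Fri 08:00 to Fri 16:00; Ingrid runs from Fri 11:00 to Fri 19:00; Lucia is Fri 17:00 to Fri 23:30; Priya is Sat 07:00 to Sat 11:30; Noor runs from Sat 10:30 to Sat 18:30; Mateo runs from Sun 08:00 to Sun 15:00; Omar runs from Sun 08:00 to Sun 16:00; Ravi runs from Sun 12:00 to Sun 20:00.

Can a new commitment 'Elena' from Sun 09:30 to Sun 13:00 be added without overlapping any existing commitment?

No — it overlaps Mateo, Omar, Ravi

Felix: ends Fri 16:00 at or before Elena starts Sun 09:30 → clear.
Ingrid: ends Fri 19:00 at or before Elena starts Sun 09:30 → clear.
Lucia: ends Fri 23:30 at or before Elena starts Sun 09:30 → clear.
Priya: ends Sat 11:30 at or before Elena starts Sun 09:30 → clear.
Noor: ends Sat 18:30 at or before Elena starts Sun 09:30 → clear.
Mateo: starts Sun 08:00 before Elena ends Sun 13:00, and ends Sun 15:00 after Elena starts Sun 09:30 → overlap.
Omar: starts Sun 08:00 before Elena ends Sun 13:00, and ends Sun 16:00 after Elena starts Sun 09:30 → overlap.
Ravi: starts Sun 12:00 before Elena ends Sun 13:00, and ends Sun 20:00 after Elena starts Sun 09:30 → overlap.
Elena overlaps Mateo, Omar, Ravi.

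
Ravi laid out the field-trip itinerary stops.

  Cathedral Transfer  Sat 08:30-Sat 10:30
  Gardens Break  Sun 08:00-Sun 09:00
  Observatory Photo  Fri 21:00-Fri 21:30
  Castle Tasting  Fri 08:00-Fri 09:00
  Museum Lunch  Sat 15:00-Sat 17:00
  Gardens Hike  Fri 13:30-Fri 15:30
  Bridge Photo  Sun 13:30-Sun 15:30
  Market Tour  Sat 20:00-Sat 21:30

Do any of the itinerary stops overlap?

No

Sorted by start: Castle Tasting, Gardens Hike, Observatory Photo, Cathedral Transfer, Museum Lunch, Market Tour, Gardens Break, Bridge Photo.
Gardens Hike starts after Castle Tasting ends; Castle Tasting is clear from here.
Observatory Photo starts after Gardens Hike ends; Gardens Hike is clear from here.
Cathedral Transfer starts after Observatory Photo ends; Observatory Photo is clear from here.
Museum Lunch starts after Cathedral Transfer ends; Cathedral Transfer is clear from here.
Market Tour starts after Museum Lunch ends; Museum Lunch is clear from here.
Gardens Break starts after Market Tour ends; Market Tour is clear from here.
Bridge Photo starts after Gardens Break ends.
Every pair is clear; the schedule has no overlaps.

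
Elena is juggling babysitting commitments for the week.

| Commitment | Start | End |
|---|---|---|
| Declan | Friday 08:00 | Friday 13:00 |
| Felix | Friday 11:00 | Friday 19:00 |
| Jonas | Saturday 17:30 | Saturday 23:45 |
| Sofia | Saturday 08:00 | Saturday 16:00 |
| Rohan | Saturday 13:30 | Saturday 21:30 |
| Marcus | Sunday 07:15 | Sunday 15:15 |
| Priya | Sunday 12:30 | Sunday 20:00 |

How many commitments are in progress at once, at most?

2

Sweep the timeline, counting +1 at each start and −1 at each end (ends before starts at a tie):
Friday 08:00 start Declan → 1
Friday 11:00 start Felix → 2
Friday 13:00 end Declan → 1
Friday 19:00 end Felix → 0
Saturday 08:00 start Sofia → 1
Saturday 13:30 start Rohan → 2
Saturday 16:00 end Sofia → 1
Saturday 17:30 start Jonas → 2
Saturday 21:30 end Rohan → 1
Saturday 23:45 end Jonas → 0
Sunday 07:15 start Marcus → 1
Sunday 12:30 start Priya → 2
Sunday 15:15 end Marcus → 1
Sunday 20:00 end Priya → 0
Peak is 2, at Friday 11:00 (Declan, Felix).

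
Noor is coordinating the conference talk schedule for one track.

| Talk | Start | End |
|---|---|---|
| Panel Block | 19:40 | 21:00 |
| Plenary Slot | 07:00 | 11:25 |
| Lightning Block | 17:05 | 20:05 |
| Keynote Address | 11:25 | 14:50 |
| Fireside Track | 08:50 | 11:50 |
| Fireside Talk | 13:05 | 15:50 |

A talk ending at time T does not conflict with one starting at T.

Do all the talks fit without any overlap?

No

Check each pair: they overlap iff neither finishes before the other starts.
Sorted by start: Plenary Slot, Fireside Track, Keynote Address, Fireside Talk, Lightning Block, Panel Block.
Fireside Track starts before Plenary Slot ends → Plenary Slot and Fireside Track overlap.
That's a conflict, so the schedule is not conflict-free.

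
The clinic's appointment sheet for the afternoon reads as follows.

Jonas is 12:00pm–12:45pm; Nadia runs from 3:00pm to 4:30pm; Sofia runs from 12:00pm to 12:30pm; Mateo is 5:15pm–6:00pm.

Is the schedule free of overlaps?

Two intervals overlap when each starts before the other ends.
Sorted by start: Jonas, Sofia, Nadia, Mateo.
Sofia starts before Jonas ends → Jonas and Sofia overlap.
That's a conflict, so the schedule is not conflict-free.

No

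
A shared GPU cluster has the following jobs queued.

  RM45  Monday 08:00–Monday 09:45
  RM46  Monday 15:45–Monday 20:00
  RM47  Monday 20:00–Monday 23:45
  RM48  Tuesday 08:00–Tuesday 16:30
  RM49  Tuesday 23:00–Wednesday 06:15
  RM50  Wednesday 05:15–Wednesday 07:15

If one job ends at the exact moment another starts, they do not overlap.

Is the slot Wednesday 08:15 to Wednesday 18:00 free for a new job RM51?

RM45: ends Monday 09:45 at or before RM51 starts Wednesday 08:15 → clear.
RM46: ends Monday 20:00 at or before RM51 starts Wednesday 08:15 → clear.
RM47: ends Monday 23:45 at or before RM51 starts Wednesday 08:15 → clear.
RM48: ends Tuesday 16:30 at or before RM51 starts Wednesday 08:15 → clear.
RM49: ends Wednesday 06:15 at or before RM51 starts Wednesday 08:15 → clear.
RM50: ends Wednesday 07:15 at or before RM51 starts Wednesday 08:15 → clear.

Yes — the slot is free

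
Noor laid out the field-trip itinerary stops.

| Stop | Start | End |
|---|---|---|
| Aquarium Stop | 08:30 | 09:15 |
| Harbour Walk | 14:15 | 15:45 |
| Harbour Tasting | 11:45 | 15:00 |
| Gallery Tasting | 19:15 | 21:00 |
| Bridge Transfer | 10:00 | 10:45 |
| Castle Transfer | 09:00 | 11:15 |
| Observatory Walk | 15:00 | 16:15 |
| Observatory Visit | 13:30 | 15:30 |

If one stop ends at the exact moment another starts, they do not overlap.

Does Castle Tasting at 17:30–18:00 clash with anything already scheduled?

Aquarium Stop: ends 09:15 at or before Castle Tasting starts 17:30 → clear.
Castle Transfer: ends 11:15 at or before Castle Tasting starts 17:30 → clear.
Bridge Transfer: ends 10:45 at or before Castle Tasting starts 17:30 → clear.
Harbour Tasting: ends 15:00 at or before Castle Tasting starts 17:30 → clear.
Observatory Visit: ends 15:30 at or before Castle Tasting starts 17:30 → clear.
Harbour Walk: ends 15:45 at or before Castle Tasting starts 17:30 → clear.
Observatory Walk: ends 16:15 at or before Castle Tasting starts 17:30 → clear.
Gallery Tasting: starts 19:15 at or after Castle Tasting ends 18:00 → clear.

No — it doesn't clash with anything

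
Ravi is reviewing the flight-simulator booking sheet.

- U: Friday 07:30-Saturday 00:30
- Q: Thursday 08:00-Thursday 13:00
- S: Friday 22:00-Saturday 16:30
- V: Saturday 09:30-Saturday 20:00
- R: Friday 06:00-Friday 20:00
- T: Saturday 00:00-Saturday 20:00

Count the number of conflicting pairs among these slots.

6

Sorted by start: Q, R, U, S, T, V.
R starts after Q ends, so Q has no further overlaps.
U starts before R ends → R and U overlap.
S starts after R ends, so R has no further overlaps.
S starts before U ends → U and S overlap.
T starts before U ends → U and T overlap.
V starts after U ends.
T starts before S ends → S and T overlap.
V starts before S ends → S and V overlap.
V starts before T ends → T and V overlap.
Overlapping pairs: R & U, S & T, S & U, S & V, T & U, T & V — 6 in total.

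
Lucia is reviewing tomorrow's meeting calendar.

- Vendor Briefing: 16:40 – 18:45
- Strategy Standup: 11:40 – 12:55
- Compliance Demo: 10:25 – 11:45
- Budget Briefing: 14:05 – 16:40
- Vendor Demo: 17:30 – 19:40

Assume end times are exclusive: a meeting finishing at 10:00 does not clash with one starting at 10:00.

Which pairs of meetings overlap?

Compliance Demo & Strategy Standup, Vendor Briefing & Vendor Demo

Two intervals overlap when each starts before the other ends.
Sorted by start: Compliance Demo, Strategy Standup, Budget Briefing, Vendor Briefing, Vendor Demo.
Strategy Standup starts before Compliance Demo ends → Compliance Demo and Strategy Standup overlap.
Budget Briefing starts after Compliance Demo ends — done with Compliance Demo.
Budget Briefing starts after Strategy Standup ends — done with Strategy Standup.
Vendor Briefing starts exactly when Budget Briefing ends (back-to-back, no overlap) — done with Budget Briefing.
Vendor Demo starts before Vendor Briefing ends → Vendor Briefing and Vendor Demo overlap.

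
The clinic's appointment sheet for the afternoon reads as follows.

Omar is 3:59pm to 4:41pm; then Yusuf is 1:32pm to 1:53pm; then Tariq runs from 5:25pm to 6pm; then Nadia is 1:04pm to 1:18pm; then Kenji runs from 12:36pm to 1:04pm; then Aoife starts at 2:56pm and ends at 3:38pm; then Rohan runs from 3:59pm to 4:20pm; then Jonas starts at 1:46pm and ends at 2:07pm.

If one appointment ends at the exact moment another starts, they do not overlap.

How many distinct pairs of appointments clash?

2

Sorted by start: Kenji, Nadia, Yusuf, Jonas, Aoife, Rohan, Omar, Tariq.
Nadia starts exactly when Kenji ends (back-to-back, no overlap), so nothing later overlaps Kenji either.
Yusuf starts after Nadia ends, so nothing later overlaps Nadia either.
Jonas starts before Yusuf ends → Yusuf and Jonas overlap.
Aoife starts after Yusuf ends, so nothing later overlaps Yusuf either.
Aoife starts after Jonas ends, so nothing later overlaps Jonas either.
Rohan starts after Aoife ends, so nothing later overlaps Aoife either.
Omar starts before Rohan ends → Rohan and Omar overlap.
Tariq starts after Rohan ends.
Tariq starts after Omar ends.
Overlapping pairs: Jonas & Yusuf, Omar & Rohan — 2 in total.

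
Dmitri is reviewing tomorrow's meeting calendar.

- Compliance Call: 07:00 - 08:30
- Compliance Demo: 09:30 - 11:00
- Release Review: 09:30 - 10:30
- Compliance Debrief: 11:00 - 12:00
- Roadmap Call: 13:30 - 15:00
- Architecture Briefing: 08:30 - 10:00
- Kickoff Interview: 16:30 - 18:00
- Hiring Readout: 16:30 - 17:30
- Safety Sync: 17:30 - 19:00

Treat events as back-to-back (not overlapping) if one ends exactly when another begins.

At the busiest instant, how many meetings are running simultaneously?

3

Sweep the timeline, counting +1 at each start and −1 at each end (ends before starts at a tie):
07:00 start Compliance Call → 1
08:30 end Compliance Call → 0
08:30 start Architecture Briefing → 1
09:30 start Compliance Demo → 2
09:30 start Release Review → 3
10:00 end Architecture Briefing → 2
10:30 end Release Review → 1
11:00 end Compliance Demo → 0
11:00 start Compliance Debrief → 1
12:00 end Compliance Debrief → 0
13:30 start Roadmap Call → 1
15:00 end Roadmap Call → 0
16:30 start Hiring Readout → 1
16:30 start Kickoff Interview → 2
17:30 end Hiring Readout → 1
17:30 start Safety Sync → 2
18:00 end Kickoff Interview → 1
19:00 end Safety Sync → 0
Peak is 3, at 09:30 (Architecture Briefing, Compliance Demo, Release Review).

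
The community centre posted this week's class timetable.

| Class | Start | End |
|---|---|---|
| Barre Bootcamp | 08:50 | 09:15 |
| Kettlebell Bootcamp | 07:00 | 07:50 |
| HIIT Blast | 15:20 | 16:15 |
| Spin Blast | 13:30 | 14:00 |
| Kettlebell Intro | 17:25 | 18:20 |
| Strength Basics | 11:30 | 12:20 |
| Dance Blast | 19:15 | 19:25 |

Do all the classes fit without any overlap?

Check each pair: they overlap iff neither finishes before the other starts.
Sorted by start: Kettlebell Bootcamp, Barre Bootcamp, Strength Basics, Spin Blast, HIIT Blast, Kettlebell Intro, Dance Blast.
Barre Bootcamp starts after Kettlebell Bootcamp ends; Kettlebell Bootcamp is clear from here.
Strength Basics starts after Barre Bootcamp ends; Barre Bootcamp is clear from here.
Spin Blast starts after Strength Basics ends; Strength Basics is clear from here.
HIIT Blast starts after Spin Blast ends; Spin Blast is clear from here.
Kettlebell Intro starts after HIIT Blast ends; HIIT Blast is clear from here.
Dance Blast starts after Kettlebell Intro ends.
Every pair is clear; the schedule has no overlaps.

Yes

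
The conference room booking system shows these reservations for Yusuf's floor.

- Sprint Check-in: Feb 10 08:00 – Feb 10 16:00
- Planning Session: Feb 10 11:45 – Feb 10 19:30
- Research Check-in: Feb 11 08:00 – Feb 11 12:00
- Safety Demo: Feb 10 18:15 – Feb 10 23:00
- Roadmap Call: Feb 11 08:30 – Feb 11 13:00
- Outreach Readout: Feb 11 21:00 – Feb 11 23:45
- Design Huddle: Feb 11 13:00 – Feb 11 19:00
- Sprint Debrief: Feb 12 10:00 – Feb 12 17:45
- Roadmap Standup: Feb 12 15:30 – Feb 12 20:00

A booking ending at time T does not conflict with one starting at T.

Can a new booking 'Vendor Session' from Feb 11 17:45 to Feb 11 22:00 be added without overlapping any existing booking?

Sprint Check-in: ends Feb 10 16:00 at or before Vendor Session starts Feb 11 17:45 → clear.
Planning Session: ends Feb 10 19:30 at or before Vendor Session starts Feb 11 17:45 → clear.
Safety Demo: ends Feb 10 23:00 at or before Vendor Session starts Feb 11 17:45 → clear.
Research Check-in: ends Feb 11 12:00 at or before Vendor Session starts Feb 11 17:45 → clear.
Roadmap Call: ends Feb 11 13:00 at or before Vendor Session starts Feb 11 17:45 → clear.
Design Huddle: starts Feb 11 13:00 before Vendor Session ends Feb 11 22:00, and ends Feb 11 19:00 after Vendor Session starts Feb 11 17:45 → overlap.
Outreach Readout: starts Feb 11 21:00 before Vendor Session ends Feb 11 22:00, and ends Feb 11 23:45 after Vendor Session starts Feb 11 17:45 → overlap.
Sprint Debrief: starts Feb 12 10:00 at or after Vendor Session ends Feb 11 22:00 → clear.
Roadmap Standup: starts Feb 12 15:30 at or after Vendor Session ends Feb 11 22:00 → clear.
Vendor Session overlaps Outreach Readout, Design Huddle.

No — it overlaps Design Huddle, Outreach Readout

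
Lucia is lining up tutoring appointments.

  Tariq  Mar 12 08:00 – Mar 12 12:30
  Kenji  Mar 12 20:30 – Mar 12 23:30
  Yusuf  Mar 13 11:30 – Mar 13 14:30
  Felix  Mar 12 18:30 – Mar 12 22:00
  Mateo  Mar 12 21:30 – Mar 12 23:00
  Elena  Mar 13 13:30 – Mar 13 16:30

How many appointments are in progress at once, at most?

Walk through starts and ends in time order (an end at T is processed before a start at T):
Mar 12 08:00 start Tariq → 1
Mar 12 12:30 end Tariq → 0
Mar 12 18:30 start Felix → 1
Mar 12 20:30 start Kenji → 2
Mar 12 21:30 start Mateo → 3
Mar 12 22:00 end Felix → 2
Mar 12 23:00 end Mateo → 1
Mar 12 23:30 end Kenji → 0
Mar 13 11:30 start Yusuf → 1
Mar 13 13:30 start Elena → 2
Mar 13 14:30 end Yusuf → 1
Mar 13 16:30 end Elena → 0
Peak is 3, at Mar 12 21:30 (Felix, Kenji, Mateo).

3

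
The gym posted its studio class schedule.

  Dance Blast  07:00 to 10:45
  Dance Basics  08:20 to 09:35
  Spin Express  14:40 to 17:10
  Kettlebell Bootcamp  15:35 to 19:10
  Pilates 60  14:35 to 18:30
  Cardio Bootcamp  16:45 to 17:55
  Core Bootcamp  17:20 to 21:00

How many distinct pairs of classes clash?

Two intervals overlap when each starts before the other ends.
Sorted by start: Dance Blast, Dance Basics, Pilates 60, Spin Express, Kettlebell Bootcamp, Cardio Bootcamp, Core Bootcamp.
Dance Basics starts before Dance Blast ends → Dance Blast and Dance Basics overlap.
Pilates 60 starts after Dance Blast ends; Dance Blast is clear from here.
Pilates 60 starts after Dance Basics ends; Dance Basics is clear from here.
Spin Express starts before Pilates 60 ends → Pilates 60 and Spin Express overlap.
Kettlebell Bootcamp starts before Pilates 60 ends → Pilates 60 and Kettlebell Bootcamp overlap.
Cardio Bootcamp starts before Pilates 60 ends → Pilates 60 and Cardio Bootcamp overlap.
Core Bootcamp starts before Pilates 60 ends → Pilates 60 and Core Bootcamp overlap.
Kettlebell Bootcamp starts before Spin Express ends → Spin Express and Kettlebell Bootcamp overlap.
Cardio Bootcamp starts before Spin Express ends → Spin Express and Cardio Bootcamp overlap.
Core Bootcamp starts after Spin Express ends.
Cardio Bootcamp starts before Kettlebell Bootcamp ends → Kettlebell Bootcamp and Cardio Bootcamp overlap.
Core Bootcamp starts before Kettlebell Bootcamp ends → Kettlebell Bootcamp and Core Bootcamp overlap.
Core Bootcamp starts before Cardio Bootcamp ends → Cardio Bootcamp and Core Bootcamp overlap.
Overlapping pairs: Cardio Bootcamp & Core Bootcamp, Cardio Bootcamp & Kettlebell Bootcamp, Cardio Bootcamp & Pilates 60, Cardio Bootcamp & Spin Express, Core Bootcamp & Kettlebell Bootcamp, Core Bootcamp & Pilates 60, Dance Basics & Dance Blast, Kettlebell Bootcamp & Pilates 60, Kettlebell Bootcamp & Spin Express, Pilates 60 & Spin Express — 10 in total.

10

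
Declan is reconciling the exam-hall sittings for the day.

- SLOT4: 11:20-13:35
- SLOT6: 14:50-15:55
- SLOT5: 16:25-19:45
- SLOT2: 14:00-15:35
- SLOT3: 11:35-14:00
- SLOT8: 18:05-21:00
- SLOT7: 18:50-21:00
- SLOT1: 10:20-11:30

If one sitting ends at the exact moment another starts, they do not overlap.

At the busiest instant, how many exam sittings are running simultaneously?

3

Sort all start/end points and keep a running count:
10:20 start SLOT1 → 1
11:20 start SLOT4 → 2
11:30 end SLOT1 → 1
11:35 start SLOT3 → 2
13:35 end SLOT4 → 1
14:00 end SLOT3 → 0
14:00 start SLOT2 → 1
14:50 start SLOT6 → 2
15:35 end SLOT2 → 1
15:55 end SLOT6 → 0
16:25 start SLOT5 → 1
18:05 start SLOT8 → 2
18:50 start SLOT7 → 3
19:45 end SLOT5 → 2
21:00 end SLOT7 → 1
21:00 end SLOT8 → 0
Peak is 3, at 18:50 (SLOT5, SLOT7, SLOT8).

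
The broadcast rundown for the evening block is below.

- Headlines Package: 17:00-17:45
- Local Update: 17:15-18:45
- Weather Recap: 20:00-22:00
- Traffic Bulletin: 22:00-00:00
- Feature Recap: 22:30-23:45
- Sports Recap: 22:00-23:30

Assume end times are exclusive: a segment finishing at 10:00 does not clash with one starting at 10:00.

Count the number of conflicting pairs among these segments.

Sorted by start: Headlines Package, Local Update, Weather Recap, Traffic Bulletin, Sports Recap, Feature Recap.
Local Update starts before Headlines Package ends → Headlines Package and Local Update overlap.
Weather Recap starts after Headlines Package ends, so Headlines Package has no further overlaps.
Weather Recap starts after Local Update ends, so Local Update has no further overlaps.
Traffic Bulletin starts exactly when Weather Recap ends (back-to-back, no overlap), so Weather Recap has no further overlaps.
Sports Recap starts before Traffic Bulletin ends → Traffic Bulletin and Sports Recap overlap.
Feature Recap starts before Traffic Bulletin ends → Traffic Bulletin and Feature Recap overlap.
Feature Recap starts before Sports Recap ends → Sports Recap and Feature Recap overlap.
Overlapping pairs: Feature Recap & Sports Recap, Feature Recap & Traffic Bulletin, Headlines Package & Local Update, Sports Recap & Traffic Bulletin — 4 in total.

4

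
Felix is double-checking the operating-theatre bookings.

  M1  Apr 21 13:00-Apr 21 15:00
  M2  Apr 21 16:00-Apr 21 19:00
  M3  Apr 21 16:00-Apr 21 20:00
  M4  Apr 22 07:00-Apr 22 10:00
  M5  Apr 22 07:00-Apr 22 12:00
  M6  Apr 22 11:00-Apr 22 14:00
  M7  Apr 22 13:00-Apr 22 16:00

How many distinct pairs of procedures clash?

Sorted by start: M1, M2, M3, M4, M5, M6, M7.
M2 starts after M1 ends — done with M1.
M3 starts before M2 ends → M2 and M3 overlap.
M4 starts after M2 ends — done with M2.
M4 starts after M3 ends — done with M3.
M5 starts before M4 ends → M4 and M5 overlap.
M6 starts after M4 ends — done with M4.
M6 starts before M5 ends → M5 and M6 overlap.
M7 starts after M5 ends.
M7 starts before M6 ends → M6 and M7 overlap.
Overlapping pairs: M2 & M3, M4 & M5, M5 & M6, M6 & M7 — 4 in total.

4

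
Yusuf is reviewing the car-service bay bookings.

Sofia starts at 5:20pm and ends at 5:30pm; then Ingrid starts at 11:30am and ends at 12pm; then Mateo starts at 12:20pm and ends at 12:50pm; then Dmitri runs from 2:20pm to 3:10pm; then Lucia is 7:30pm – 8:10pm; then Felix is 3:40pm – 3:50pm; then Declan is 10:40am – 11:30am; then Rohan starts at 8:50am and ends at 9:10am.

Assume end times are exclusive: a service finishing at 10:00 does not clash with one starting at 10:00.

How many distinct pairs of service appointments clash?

0

Sorted by start: Rohan, Declan, Ingrid, Mateo, Dmitri, Felix, Sofia, Lucia.
Declan starts after Rohan ends; Rohan is clear from here.
Ingrid starts exactly when Declan ends (back-to-back, no overlap); Declan is clear from here.
Mateo starts after Ingrid ends; Ingrid is clear from here.
Dmitri starts after Mateo ends; Mateo is clear from here.
Felix starts after Dmitri ends; Dmitri is clear from here.
Sofia starts after Felix ends; Felix is clear from here.
Lucia starts after Sofia ends.
No pair overlaps.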